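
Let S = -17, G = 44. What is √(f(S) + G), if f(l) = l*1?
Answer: 3*√3 ≈ 5.1962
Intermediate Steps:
f(l) = l
√(f(S) + G) = √(-17 + 44) = √27 = 3*√3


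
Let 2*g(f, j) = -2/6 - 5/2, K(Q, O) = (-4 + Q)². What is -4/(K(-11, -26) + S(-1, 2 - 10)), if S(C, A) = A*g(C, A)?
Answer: -12/709 ≈ -0.016925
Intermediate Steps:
g(f, j) = -17/12 (g(f, j) = (-2/6 - 5/2)/2 = (-2*⅙ - 5*½)/2 = (-⅓ - 5/2)/2 = (½)*(-17/6) = -17/12)
S(C, A) = -17*A/12 (S(C, A) = A*(-17/12) = -17*A/12)
-4/(K(-11, -26) + S(-1, 2 - 10)) = -4/((-4 - 11)² - 17*(2 - 10)/12) = -4/((-15)² - 17/12*(-8)) = -4/(225 + 34/3) = -4/(709/3) = (3/709)*(-4) = -12/709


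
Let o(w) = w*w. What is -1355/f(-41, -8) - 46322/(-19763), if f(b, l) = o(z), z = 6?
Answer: -25111273/711468 ≈ -35.295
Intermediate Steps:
o(w) = w²
f(b, l) = 36 (f(b, l) = 6² = 36)
-1355/f(-41, -8) - 46322/(-19763) = -1355/36 - 46322/(-19763) = -1355*1/36 - 46322*(-1/19763) = -1355/36 + 46322/19763 = -25111273/711468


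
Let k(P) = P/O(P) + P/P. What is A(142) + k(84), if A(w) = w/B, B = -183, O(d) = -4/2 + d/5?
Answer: 39947/6771 ≈ 5.8997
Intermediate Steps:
O(d) = -2 + d/5 (O(d) = -4*½ + d*(⅕) = -2 + d/5)
A(w) = -w/183 (A(w) = w/(-183) = w*(-1/183) = -w/183)
k(P) = 1 + P/(-2 + P/5) (k(P) = P/(-2 + P/5) + P/P = P/(-2 + P/5) + 1 = 1 + P/(-2 + P/5))
A(142) + k(84) = -1/183*142 + 2*(-5 + 3*84)/(-10 + 84) = -142/183 + 2*(-5 + 252)/74 = -142/183 + 2*(1/74)*247 = -142/183 + 247/37 = 39947/6771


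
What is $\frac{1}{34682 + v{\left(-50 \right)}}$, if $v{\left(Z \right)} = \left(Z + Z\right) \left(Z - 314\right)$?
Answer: $\frac{1}{71082} \approx 1.4068 \cdot 10^{-5}$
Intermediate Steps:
$v{\left(Z \right)} = 2 Z \left(-314 + Z\right)$
$\frac{1}{34682 + v{\left(-50 \right)}} = \frac{1}{34682 + 2 \left(-50\right) \left(-314 - 50\right)} = \frac{1}{34682 + 2 \left(-50\right) \left(-364\right)} = \frac{1}{34682 + 36400} = \frac{1}{71082}$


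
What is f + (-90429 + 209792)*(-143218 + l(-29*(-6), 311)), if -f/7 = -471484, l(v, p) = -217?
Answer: -17117531517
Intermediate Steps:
f = 3300388 (f = -7*(-471484) = 3300388)
f + (-90429 + 209792)*(-143218 + l(-29*(-6), 311)) = 3300388 + (-90429 + 209792)*(-143218 - 217) = 3300388 + 119363*(-143435) = 3300388 - 17120831905 = -17117531517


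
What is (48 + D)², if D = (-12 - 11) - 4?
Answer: 441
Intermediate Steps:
D = -27 (D = -23 - 4 = -27)
(48 + D)² = (48 - 27)² = 21² = 441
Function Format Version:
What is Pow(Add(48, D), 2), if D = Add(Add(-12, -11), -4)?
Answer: 441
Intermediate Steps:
D = -27 (D = Add(-23, -4) = -27)
Pow(Add(48, D), 2) = Pow(Add(48, -27), 2) = Pow(21, 2) = 441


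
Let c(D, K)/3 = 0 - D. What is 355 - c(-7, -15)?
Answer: 334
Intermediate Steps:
c(D, K) = -3*D (c(D, K) = 3*(0 - D) = 3*(-D) = -3*D)
355 - c(-7, -15) = 355 - (-3)*(-7) = 355 - 1*21 = 355 - 21 = 334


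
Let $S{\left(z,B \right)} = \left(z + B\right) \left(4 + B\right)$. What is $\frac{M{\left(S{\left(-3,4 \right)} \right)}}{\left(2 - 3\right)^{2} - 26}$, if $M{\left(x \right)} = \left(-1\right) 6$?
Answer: $\frac{6}{25} \approx 0.24$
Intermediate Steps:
$S{\left(z,B \right)} = \left(4 + B\right) \left(B + z\right)$ ($S{\left(z,B \right)} = \left(B + z\right) \left(4 + B\right) = \left(4 + B\right) \left(B + z\right)$)
$M{\left(x \right)} = -6$
$\frac{M{\left(S{\left(-3,4 \right)} \right)}}{\left(2 - 3\right)^{2} - 26} = \frac{1}{\left(2 - 3\right)^{2} - 26} \left(-6\right) = \frac{1}{\left(-1\right)^{2} - 26} \left(-6\right) = \frac{1}{1 - 26} \left(-6\right) = \frac{1}{-25} \left(-6\right) = \left(- \frac{1}{25}\right) \left(-6\right) = \frac{6}{25}$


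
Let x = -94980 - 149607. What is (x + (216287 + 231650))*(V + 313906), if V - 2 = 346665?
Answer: 134327519550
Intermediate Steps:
x = -244587
V = 346667 (V = 2 + 346665 = 346667)
(x + (216287 + 231650))*(V + 313906) = (-244587 + (216287 + 231650))*(346667 + 313906) = (-244587 + 447937)*660573 = 203350*660573 = 134327519550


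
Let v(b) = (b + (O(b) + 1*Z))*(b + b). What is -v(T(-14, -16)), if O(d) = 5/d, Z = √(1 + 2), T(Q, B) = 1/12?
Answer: -721/72 - √3/6 ≈ -10.303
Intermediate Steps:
T(Q, B) = 1/12
Z = √3 ≈ 1.7320
v(b) = 2*b*(b + √3 + 5/b) (v(b) = (b + (5/b + 1*√3))*(b + b) = (b + (5/b + √3))*(2*b) = (b + (√3 + 5/b))*(2*b) = (b + √3 + 5/b)*(2*b) = 2*b*(b + √3 + 5/b))
-v(T(-14, -16)) = -(10 + 2*(1/12)*(1/12 + √3)) = -(10 + (1/72 + √3/6)) = -(721/72 + √3/6) = -721/72 - √3/6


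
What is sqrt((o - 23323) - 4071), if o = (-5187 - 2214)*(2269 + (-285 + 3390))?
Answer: 4*I*sqrt(2487523) ≈ 6308.8*I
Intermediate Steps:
o = -39772974 (o = -7401*(2269 + 3105) = -7401*5374 = -39772974)
sqrt((o - 23323) - 4071) = sqrt((-39772974 - 23323) - 4071) = sqrt(-39796297 - 4071) = sqrt(-39800368) = 4*I*sqrt(2487523)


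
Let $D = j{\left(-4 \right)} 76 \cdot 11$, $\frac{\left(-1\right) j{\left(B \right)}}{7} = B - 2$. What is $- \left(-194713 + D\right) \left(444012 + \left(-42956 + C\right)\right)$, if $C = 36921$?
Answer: $69901567177$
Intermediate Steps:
$j{\left(B \right)} = 14 - 7 B$ ($j{\left(B \right)} = - 7 \left(B - 2\right) = - 7 \left(-2 + B\right) = 14 - 7 B$)
$D = 35112$ ($D = \left(14 - -28\right) 76 \cdot 11 = \left(14 + 28\right) 76 \cdot 11 = 42 \cdot 76 \cdot 11 = 3192 \cdot 11 = 35112$)
$- \left(-194713 + D\right) \left(444012 + \left(-42956 + C\right)\right) = - \left(-194713 + 35112\right) \left(444012 + \left(-42956 + 36921\right)\right) = - \left(-159601\right) \left(444012 - 6035\right) = - \left(-159601\right) 437977 = \left(-1\right) \left(-69901567177\right) = 69901567177$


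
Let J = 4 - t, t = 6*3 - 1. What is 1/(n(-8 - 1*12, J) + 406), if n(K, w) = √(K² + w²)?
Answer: 406/164267 - √569/164267 ≈ 0.0023264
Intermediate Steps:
t = 17 (t = 18 - 1 = 17)
J = -13 (J = 4 - 1*17 = 4 - 17 = -13)
1/(n(-8 - 1*12, J) + 406) = 1/(√((-8 - 1*12)² + (-13)²) + 406) = 1/(√((-8 - 12)² + 169) + 406) = 1/(√((-20)² + 169) + 406) = 1/(√(400 + 169) + 406) = 1/(√569 + 406) = 1/(406 + √569)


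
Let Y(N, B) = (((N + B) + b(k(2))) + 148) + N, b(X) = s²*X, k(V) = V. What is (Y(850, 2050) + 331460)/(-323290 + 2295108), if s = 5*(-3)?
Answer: 167904/985909 ≈ 0.17030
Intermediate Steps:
s = -15
b(X) = 225*X (b(X) = (-15)²*X = 225*X)
Y(N, B) = 598 + B + 2*N (Y(N, B) = (((N + B) + 225*2) + 148) + N = (((B + N) + 450) + 148) + N = ((450 + B + N) + 148) + N = (598 + B + N) + N = 598 + B + 2*N)
(Y(850, 2050) + 331460)/(-323290 + 2295108) = ((598 + 2050 + 2*850) + 331460)/(-323290 + 2295108) = ((598 + 2050 + 1700) + 331460)/1971818 = (4348 + 331460)*(1/1971818) = 335808*(1/1971818) = 167904/985909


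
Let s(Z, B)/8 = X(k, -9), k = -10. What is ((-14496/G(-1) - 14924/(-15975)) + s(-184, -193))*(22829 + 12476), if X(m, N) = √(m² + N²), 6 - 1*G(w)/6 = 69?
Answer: 31018040948/22365 + 282440*√181 ≈ 5.1867e+6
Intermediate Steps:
G(w) = -378 (G(w) = 36 - 6*69 = 36 - 414 = -378)
X(m, N) = √(N² + m²)
s(Z, B) = 8*√181 (s(Z, B) = 8*√((-9)² + (-10)²) = 8*√(81 + 100) = 8*√181)
((-14496/G(-1) - 14924/(-15975)) + s(-184, -193))*(22829 + 12476) = ((-14496/(-378) - 14924/(-15975)) + 8*√181)*(22829 + 12476) = ((-14496*(-1/378) - 14924*(-1/15975)) + 8*√181)*35305 = ((2416/63 + 14924/15975) + 8*√181)*35305 = (4392868/111825 + 8*√181)*35305 = 31018040948/22365 + 282440*√181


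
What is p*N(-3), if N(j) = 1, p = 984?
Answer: 984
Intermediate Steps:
p*N(-3) = 984*1 = 984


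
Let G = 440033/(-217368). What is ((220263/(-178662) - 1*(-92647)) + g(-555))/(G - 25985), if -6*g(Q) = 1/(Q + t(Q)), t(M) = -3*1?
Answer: -55768001598334930/15642856186597893 ≈ -3.5651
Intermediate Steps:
t(M) = -3
g(Q) = -1/(6*(-3 + Q)) (g(Q) = -1/(6*(Q - 3)) = -1/(6*(-3 + Q)))
G = -440033/217368 (G = 440033*(-1/217368) = -440033/217368 ≈ -2.0244)
((220263/(-178662) - 1*(-92647)) + g(-555))/(G - 25985) = ((220263/(-178662) - 1*(-92647)) - 1/(-18 + 6*(-555)))/(-440033/217368 - 25985) = ((220263*(-1/178662) + 92647) - 1/(-18 - 3330))/(-5648747513/217368) = ((-73421/59554 + 92647) - 1/(-3348))*(-217368/5648747513) = (5517426017/59554 - 1*(-1/3348))*(-217368/5648747513) = (5517426017/59554 + 1/3348)*(-217368/5648747513) = (9236171182235/99693396)*(-217368/5648747513) = -55768001598334930/15642856186597893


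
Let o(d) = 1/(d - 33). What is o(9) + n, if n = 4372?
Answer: 104927/24 ≈ 4372.0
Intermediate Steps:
o(d) = 1/(-33 + d)
o(9) + n = 1/(-33 + 9) + 4372 = 1/(-24) + 4372 = -1/24 + 4372 = 104927/24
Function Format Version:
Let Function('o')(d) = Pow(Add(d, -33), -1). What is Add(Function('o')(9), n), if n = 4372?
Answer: Rational(104927, 24) ≈ 4372.0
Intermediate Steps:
Function('o')(d) = Pow(Add(-33, d), -1)
Add(Function('o')(9), n) = Add(Pow(Add(-33, 9), -1), 4372) = Add(Pow(-24, -1), 4372) = Add(Rational(-1, 24), 4372) = Rational(104927, 24)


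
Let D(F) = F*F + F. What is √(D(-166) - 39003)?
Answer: 7*I*√237 ≈ 107.76*I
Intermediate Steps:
D(F) = F + F² (D(F) = F² + F = F + F²)
√(D(-166) - 39003) = √(-166*(1 - 166) - 39003) = √(-166*(-165) - 39003) = √(27390 - 39003) = √(-11613) = 7*I*√237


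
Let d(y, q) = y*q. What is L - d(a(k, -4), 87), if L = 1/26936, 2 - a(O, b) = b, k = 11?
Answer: -14060591/26936 ≈ -522.00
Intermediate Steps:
a(O, b) = 2 - b
d(y, q) = q*y
L = 1/26936 ≈ 3.7125e-5
L - d(a(k, -4), 87) = 1/26936 - 87*(2 - 1*(-4)) = 1/26936 - 87*(2 + 4) = 1/26936 - 87*6 = 1/26936 - 1*522 = 1/26936 - 522 = -14060591/26936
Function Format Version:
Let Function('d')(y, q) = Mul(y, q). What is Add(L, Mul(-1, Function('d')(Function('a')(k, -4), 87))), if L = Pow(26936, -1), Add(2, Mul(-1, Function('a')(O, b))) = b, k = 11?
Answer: Rational(-14060591, 26936) ≈ -522.00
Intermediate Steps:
Function('a')(O, b) = Add(2, Mul(-1, b))
Function('d')(y, q) = Mul(q, y)
L = Rational(1, 26936) ≈ 3.7125e-5
Add(L, Mul(-1, Function('d')(Function('a')(k, -4), 87))) = Add(Rational(1, 26936), Mul(-1, Mul(87, Add(2, Mul(-1, -4))))) = Add(Rational(1, 26936), Mul(-1, Mul(87, Add(2, 4)))) = Add(Rational(1, 26936), Mul(-1, Mul(87, 6))) = Add(Rational(1, 26936), Mul(-1, 522)) = Add(Rational(1, 26936), -522) = Rational(-14060591, 26936)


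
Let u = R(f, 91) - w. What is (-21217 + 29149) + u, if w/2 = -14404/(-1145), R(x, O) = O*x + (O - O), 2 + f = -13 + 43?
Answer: 11970792/1145 ≈ 10455.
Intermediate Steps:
f = 28 (f = -2 + (-13 + 43) = -2 + 30 = 28)
R(x, O) = O*x (R(x, O) = O*x + 0 = O*x)
w = 28808/1145 (w = 2*(-14404/(-1145)) = 2*(-14404*(-1/1145)) = 2*(14404/1145) = 28808/1145 ≈ 25.160)
u = 2888652/1145 (u = 91*28 - 1*28808/1145 = 2548 - 28808/1145 = 2888652/1145 ≈ 2522.8)
(-21217 + 29149) + u = (-21217 + 29149) + 2888652/1145 = 7932 + 2888652/1145 = 11970792/1145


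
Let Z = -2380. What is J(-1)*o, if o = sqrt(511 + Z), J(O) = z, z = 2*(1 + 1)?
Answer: 4*I*sqrt(1869) ≈ 172.93*I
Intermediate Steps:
z = 4 (z = 2*2 = 4)
J(O) = 4
o = I*sqrt(1869) (o = sqrt(511 - 2380) = sqrt(-1869) = I*sqrt(1869) ≈ 43.232*I)
J(-1)*o = 4*(I*sqrt(1869)) = 4*I*sqrt(1869)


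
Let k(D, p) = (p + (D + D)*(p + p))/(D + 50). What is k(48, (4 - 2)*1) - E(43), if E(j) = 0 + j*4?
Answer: -8235/49 ≈ -168.06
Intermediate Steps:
E(j) = 4*j (E(j) = 0 + 4*j = 4*j)
k(D, p) = (p + 4*D*p)/(50 + D) (k(D, p) = (p + (2*D)*(2*p))/(50 + D) = (p + 4*D*p)/(50 + D))
k(48, (4 - 2)*1) - E(43) = ((4 - 2)*1)*(1 + 4*48)/(50 + 48) - 4*43 = (2*1)*(1 + 192)/98 - 1*172 = 2*(1/98)*193 - 172 = 193/49 - 172 = -8235/49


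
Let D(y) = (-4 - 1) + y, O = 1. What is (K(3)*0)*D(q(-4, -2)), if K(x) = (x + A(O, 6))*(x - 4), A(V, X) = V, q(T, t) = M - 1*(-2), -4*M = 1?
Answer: 0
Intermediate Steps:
M = -¼ (M = -¼*1 = -¼ ≈ -0.25000)
q(T, t) = 7/4 (q(T, t) = -¼ - 1*(-2) = -¼ + 2 = 7/4)
K(x) = (1 + x)*(-4 + x) (K(x) = (x + 1)*(x - 4) = (1 + x)*(-4 + x))
D(y) = -5 + y
(K(3)*0)*D(q(-4, -2)) = ((-4 + 3² - 3*3)*0)*(-5 + 7/4) = ((-4 + 9 - 9)*0)*(-13/4) = -4*0*(-13/4) = 0*(-13/4) = 0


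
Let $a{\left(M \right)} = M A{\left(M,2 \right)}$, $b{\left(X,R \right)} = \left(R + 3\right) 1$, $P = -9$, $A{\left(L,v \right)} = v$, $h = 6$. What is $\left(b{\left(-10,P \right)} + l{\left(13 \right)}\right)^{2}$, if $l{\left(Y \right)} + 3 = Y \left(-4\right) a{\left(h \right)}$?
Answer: $400689$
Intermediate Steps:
$b{\left(X,R \right)} = 3 + R$ ($b{\left(X,R \right)} = \left(3 + R\right) 1 = 3 + R$)
$a{\left(M \right)} = 2 M$ ($a{\left(M \right)} = M 2 = 2 M$)
$l{\left(Y \right)} = -3 - 48 Y$ ($l{\left(Y \right)} = -3 + Y \left(-4\right) 2 \cdot 6 = -3 + - 4 Y 12 = -3 - 48 Y$)
$\left(b{\left(-10,P \right)} + l{\left(13 \right)}\right)^{2} = \left(\left(3 - 9\right) - 627\right)^{2} = \left(-6 - 627\right)^{2} = \left(-633\right)^{2} = 400689$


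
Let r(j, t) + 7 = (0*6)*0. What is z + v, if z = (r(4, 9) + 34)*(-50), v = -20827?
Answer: -22177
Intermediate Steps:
r(j, t) = -7 (r(j, t) = -7 + (0*6)*0 = -7 + 0*0 = -7 + 0 = -7)
z = -1350 (z = (-7 + 34)*(-50) = 27*(-50) = -1350)
z + v = -1350 - 20827 = -22177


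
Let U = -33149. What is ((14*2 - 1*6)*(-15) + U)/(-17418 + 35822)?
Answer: -33479/18404 ≈ -1.8191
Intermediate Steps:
((14*2 - 1*6)*(-15) + U)/(-17418 + 35822) = ((14*2 - 1*6)*(-15) - 33149)/(-17418 + 35822) = ((28 - 6)*(-15) - 33149)/18404 = (22*(-15) - 33149)*(1/18404) = (-330 - 33149)*(1/18404) = -33479*1/18404 = -33479/18404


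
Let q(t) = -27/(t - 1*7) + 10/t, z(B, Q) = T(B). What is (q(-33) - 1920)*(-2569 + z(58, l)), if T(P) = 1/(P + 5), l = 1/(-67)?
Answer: 29293074001/5940 ≈ 4.9315e+6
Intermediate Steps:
l = -1/67 ≈ -0.014925
T(P) = 1/(5 + P)
z(B, Q) = 1/(5 + B)
q(t) = -27/(-7 + t) + 10/t (q(t) = -27/(t - 7) + 10/t = -27/(-7 + t) + 10/t)
(q(-33) - 1920)*(-2569 + z(58, l)) = ((-70 - 17*(-33))/((-33)*(-7 - 33)) - 1920)*(-2569 + 1/(5 + 58)) = (-1/33*(-70 + 561)/(-40) - 1920)*(-2569 + 1/63) = (-1/33*(-1/40)*491 - 1920)*(-2569 + 1/63) = (491/1320 - 1920)*(-161846/63) = -2533909/1320*(-161846/63) = 29293074001/5940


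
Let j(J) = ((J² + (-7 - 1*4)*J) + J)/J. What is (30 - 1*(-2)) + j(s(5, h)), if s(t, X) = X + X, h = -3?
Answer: 16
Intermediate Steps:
s(t, X) = 2*X
j(J) = (J² - 10*J)/J (j(J) = ((J² + (-7 - 4)*J) + J)/J = ((J² - 11*J) + J)/J = (J² - 10*J)/J)
(30 - 1*(-2)) + j(s(5, h)) = (30 - 1*(-2)) + (-10 + 2*(-3)) = (30 + 2) + (-10 - 6) = 32 - 16 = 16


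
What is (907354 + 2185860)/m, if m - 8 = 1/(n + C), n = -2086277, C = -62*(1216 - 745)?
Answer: 6543629259506/16923831 ≈ 3.8665e+5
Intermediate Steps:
C = -29202 (C = -62*471 = -29202)
m = 16923831/2115479 (m = 8 + 1/(-2086277 - 29202) = 8 + 1/(-2115479) = 8 - 1/2115479 = 16923831/2115479 ≈ 8.0000)
(907354 + 2185860)/m = (907354 + 2185860)/(16923831/2115479) = 3093214*(2115479/16923831) = 6543629259506/16923831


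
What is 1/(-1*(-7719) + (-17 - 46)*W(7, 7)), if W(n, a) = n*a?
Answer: 1/4632 ≈ 0.00021589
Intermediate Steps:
W(n, a) = a*n
1/(-1*(-7719) + (-17 - 46)*W(7, 7)) = 1/(-1*(-7719) + (-17 - 46)*(7*7)) = 1/(7719 - 63*49) = 1/(7719 - 3087) = 1/4632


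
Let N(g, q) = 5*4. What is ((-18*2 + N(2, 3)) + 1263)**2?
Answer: 1555009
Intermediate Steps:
N(g, q) = 20
((-18*2 + N(2, 3)) + 1263)**2 = ((-18*2 + 20) + 1263)**2 = ((-36 + 20) + 1263)**2 = (-16 + 1263)**2 = 1247**2 = 1555009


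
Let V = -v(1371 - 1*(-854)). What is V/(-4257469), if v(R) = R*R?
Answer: 4950625/4257469 ≈ 1.1628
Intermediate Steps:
v(R) = R**2
V = -4950625 (V = -(1371 - 1*(-854))**2 = -(1371 + 854)**2 = -1*2225**2 = -1*4950625 = -4950625)
V/(-4257469) = -4950625/(-4257469) = -4950625*(-1/4257469) = 4950625/4257469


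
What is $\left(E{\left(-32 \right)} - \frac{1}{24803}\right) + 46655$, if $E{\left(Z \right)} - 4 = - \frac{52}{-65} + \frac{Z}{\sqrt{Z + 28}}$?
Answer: $\frac{5786515092}{124015} + 16 i \approx 46660.0 + 16.0 i$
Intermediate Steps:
$E{\left(Z \right)} = \frac{24}{5} + \frac{Z}{\sqrt{28 + Z}}$ ($E{\left(Z \right)} = 4 + \left(- \frac{52}{-65} + \frac{Z}{\sqrt{Z + 28}}\right) = 4 + \left(\left(-52\right) \left(- \frac{1}{65}\right) + \frac{Z}{\sqrt{28 + Z}}\right) = 4 + \left(\frac{4}{5} + \frac{Z}{\sqrt{28 + Z}}\right) = \frac{24}{5} + \frac{Z}{\sqrt{28 + Z}}$)
$\left(E{\left(-32 \right)} - \frac{1}{24803}\right) + 46655 = \left(\left(\frac{24}{5} - \frac{32}{\sqrt{28 - 32}}\right) - \frac{1}{24803}\right) + 46655 = \left(\left(\frac{24}{5} - \frac{32}{2 i}\right) - \frac{1}{24803}\right) + 46655 = \left(\left(\frac{24}{5} - 32 \left(- \frac{i}{2}\right)\right) - \frac{1}{24803}\right) + 46655 = \left(\left(\frac{24}{5} + 16 i\right) - \frac{1}{24803}\right) + 46655 = \left(\frac{595267}{124015} + 16 i\right) + 46655 = \frac{5786515092}{124015} + 16 i$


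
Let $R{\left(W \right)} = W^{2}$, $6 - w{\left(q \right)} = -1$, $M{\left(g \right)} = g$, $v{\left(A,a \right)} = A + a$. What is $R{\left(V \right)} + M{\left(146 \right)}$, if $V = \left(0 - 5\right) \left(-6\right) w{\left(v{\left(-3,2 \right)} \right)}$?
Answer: $44246$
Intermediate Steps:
$w{\left(q \right)} = 7$ ($w{\left(q \right)} = 6 - -1 = 6 + 1 = 7$)
$V = 210$ ($V = \left(0 - 5\right) \left(-6\right) 7 = \left(-5\right) \left(-6\right) 7 = 30 \cdot 7 = 210$)
$R{\left(V \right)} + M{\left(146 \right)} = 210^{2} + 146 = 44100 + 146 = 44246$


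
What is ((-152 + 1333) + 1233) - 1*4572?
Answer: -2158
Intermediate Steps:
((-152 + 1333) + 1233) - 1*4572 = (1181 + 1233) - 4572 = 2414 - 4572 = -2158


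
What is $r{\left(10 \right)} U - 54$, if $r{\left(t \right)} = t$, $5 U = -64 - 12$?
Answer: $-206$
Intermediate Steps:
$U = - \frac{76}{5}$ ($U = \frac{-64 - 12}{5} = \frac{1}{5} \left(-76\right) = - \frac{76}{5} \approx -15.2$)
$r{\left(10 \right)} U - 54 = 10 \left(- \frac{76}{5}\right) - 54 = -152 - 54 = -206$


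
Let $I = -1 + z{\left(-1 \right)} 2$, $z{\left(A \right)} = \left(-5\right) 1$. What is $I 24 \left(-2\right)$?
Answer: $528$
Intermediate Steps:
$z{\left(A \right)} = -5$
$I = -11$ ($I = -1 - 10 = -11$)
$I 24 \left(-2\right) = \left(-11\right) 24 \left(-2\right) = \left(-264\right) \left(-2\right) = 528$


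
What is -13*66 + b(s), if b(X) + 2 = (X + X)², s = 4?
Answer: -796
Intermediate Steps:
b(X) = -2 + 4*X² (b(X) = -2 + (X + X)² = -2 + (2*X)² = -2 + 4*X²)
-13*66 + b(s) = -13*66 + (-2 + 4*4²) = -858 + (-2 + 4*16) = -858 + (-2 + 64) = -858 + 62 = -796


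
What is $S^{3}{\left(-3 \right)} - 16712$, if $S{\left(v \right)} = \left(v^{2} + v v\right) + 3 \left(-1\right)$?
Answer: $-13337$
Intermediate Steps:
$S{\left(v \right)} = -3 + 2 v^{2}$ ($S{\left(v \right)} = \left(v^{2} + v^{2}\right) - 3 = 2 v^{2} - 3 = -3 + 2 v^{2}$)
$S^{3}{\left(-3 \right)} - 16712 = \left(-3 + 2 \left(-3\right)^{2}\right)^{3} - 16712 = \left(-3 + 2 \cdot 9\right)^{3} - 16712 = \left(-3 + 18\right)^{3} - 16712 = 15^{3} - 16712 = 3375 - 16712 = -13337$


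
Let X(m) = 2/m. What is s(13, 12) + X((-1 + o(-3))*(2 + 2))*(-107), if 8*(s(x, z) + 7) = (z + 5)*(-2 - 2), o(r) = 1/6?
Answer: 487/10 ≈ 48.700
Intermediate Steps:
o(r) = ⅙ (o(r) = 1*(⅙) = ⅙)
s(x, z) = -19/2 - z/2 (s(x, z) = -7 + ((z + 5)*(-2 - 2))/8 = -7 + ((5 + z)*(-4))/8 = -7 + (-20 - 4*z)/8 = -7 + (-5/2 - z/2) = -19/2 - z/2)
s(13, 12) + X((-1 + o(-3))*(2 + 2))*(-107) = (-19/2 - ½*12) + (2/(((-1 + ⅙)*(2 + 2))))*(-107) = (-19/2 - 6) + (2/((-⅚*4)))*(-107) = -31/2 + (2/(-10/3))*(-107) = -31/2 + (2*(-3/10))*(-107) = -31/2 - ⅗*(-107) = -31/2 + 321/5 = 487/10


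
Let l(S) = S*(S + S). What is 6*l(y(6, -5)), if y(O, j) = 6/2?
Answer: 108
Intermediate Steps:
y(O, j) = 3 (y(O, j) = 6*(½) = 3)
l(S) = 2*S² (l(S) = S*(2*S) = 2*S²)
6*l(y(6, -5)) = 6*(2*3²) = 6*(2*9) = 6*18 = 108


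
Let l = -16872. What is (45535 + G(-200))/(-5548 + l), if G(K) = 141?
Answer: -601/295 ≈ -2.0373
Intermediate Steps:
(45535 + G(-200))/(-5548 + l) = (45535 + 141)/(-5548 - 16872) = 45676/(-22420) = 45676*(-1/22420) = -601/295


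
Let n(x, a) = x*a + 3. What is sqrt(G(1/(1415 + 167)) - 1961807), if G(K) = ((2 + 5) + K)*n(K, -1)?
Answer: I*sqrt(4909808911393)/1582 ≈ 1400.6*I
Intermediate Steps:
n(x, a) = 3 + a*x (n(x, a) = a*x + 3 = 3 + a*x)
G(K) = (3 - K)*(7 + K) (G(K) = ((2 + 5) + K)*(3 - K) = (7 + K)*(3 - K) = (3 - K)*(7 + K))
sqrt(G(1/(1415 + 167)) - 1961807) = sqrt(-(-3 + 1/(1415 + 167))*(7 + 1/(1415 + 167)) - 1961807) = sqrt(-(-3 + 1/1582)*(7 + 1/1582) - 1961807) = sqrt(-1*(-4745/1582)*11075/1582 - 1961807) = sqrt(52550875/2502724 - 1961807) = sqrt(-4909808911393/2502724) = I*sqrt(4909808911393)/1582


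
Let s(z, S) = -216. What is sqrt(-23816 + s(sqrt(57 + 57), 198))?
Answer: 4*I*sqrt(1502) ≈ 155.02*I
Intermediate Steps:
sqrt(-23816 + s(sqrt(57 + 57), 198)) = sqrt(-23816 - 216) = sqrt(-24032) = 4*I*sqrt(1502)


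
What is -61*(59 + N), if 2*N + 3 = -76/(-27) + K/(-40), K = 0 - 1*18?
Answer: -3895643/1080 ≈ -3607.1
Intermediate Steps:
K = -18 (K = 0 - 18 = -18)
N = 143/1080 (N = -3/2 + (-76/(-27) - 18/(-40))/2 = -3/2 + (-76*(-1/27) - 18*(-1/40))/2 = -3/2 + (76/27 + 9/20)/2 = -3/2 + (½)*(1763/540) = -3/2 + 1763/1080 = 143/1080 ≈ 0.13241)
-61*(59 + N) = -61*(59 + 143/1080) = -61*63863/1080 = -3895643/1080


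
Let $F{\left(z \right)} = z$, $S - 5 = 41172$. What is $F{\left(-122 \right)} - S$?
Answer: $-41299$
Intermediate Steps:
$S = 41177$ ($S = 5 + 41172 = 41177$)
$F{\left(-122 \right)} - S = -122 - 41177 = -41299$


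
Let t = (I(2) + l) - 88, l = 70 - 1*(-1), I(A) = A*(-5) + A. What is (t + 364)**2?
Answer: 114921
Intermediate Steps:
I(A) = -4*A (I(A) = -5*A + A = -4*A)
l = 71 (l = 70 + 1 = 71)
t = -25 (t = (-4*2 + 71) - 88 = (-8 + 71) - 88 = 63 - 88 = -25)
(t + 364)**2 = (-25 + 364)**2 = 339**2 = 114921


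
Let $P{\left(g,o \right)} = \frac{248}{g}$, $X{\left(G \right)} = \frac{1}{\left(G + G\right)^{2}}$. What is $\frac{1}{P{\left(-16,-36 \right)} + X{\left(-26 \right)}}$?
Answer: $- \frac{2704}{41911} \approx -0.064518$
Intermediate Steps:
$X{\left(G \right)} = \frac{1}{4 G^{2}}$ ($X{\left(G \right)} = \frac{1}{\left(2 G\right)^{2}} = \frac{1}{4 G^{2}}$)
$\frac{1}{P{\left(-16,-36 \right)} + X{\left(-26 \right)}} = \frac{1}{\frac{248}{-16} + \frac{1}{4 \cdot 676}} = \frac{1}{248 \left(- \frac{1}{16}\right) + \frac{1}{4} \cdot \frac{1}{676}} = \frac{1}{- \frac{31}{2} + \frac{1}{2704}} = \frac{1}{- \frac{41911}{2704}} = - \frac{2704}{41911}$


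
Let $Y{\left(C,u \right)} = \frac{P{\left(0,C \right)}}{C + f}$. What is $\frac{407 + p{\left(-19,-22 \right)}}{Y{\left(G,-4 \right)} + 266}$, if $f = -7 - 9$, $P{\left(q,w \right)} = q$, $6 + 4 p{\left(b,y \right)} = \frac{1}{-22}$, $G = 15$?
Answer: $\frac{35683}{23408} \approx 1.5244$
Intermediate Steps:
$p{\left(b,y \right)} = - \frac{133}{88}$ ($p{\left(b,y \right)} = - \frac{3}{2} + \frac{1}{4 \left(-22\right)} = - \frac{3}{2} + \frac{1}{4} \left(- \frac{1}{22}\right) = - \frac{3}{2} - \frac{1}{88} = - \frac{133}{88}$)
$f = -16$ ($f = -7 - 9 = -16$)
$Y{\left(C,u \right)} = 0$ ($Y{\left(C,u \right)} = \frac{0}{C - 16} = \frac{0}{-16 + C} = 0$)
$\frac{407 + p{\left(-19,-22 \right)}}{Y{\left(G,-4 \right)} + 266} = \frac{407 - \frac{133}{88}}{0 + 266} = \frac{35683}{88 \cdot 266} = \frac{35683}{88} \cdot \frac{1}{266} = \frac{35683}{23408}$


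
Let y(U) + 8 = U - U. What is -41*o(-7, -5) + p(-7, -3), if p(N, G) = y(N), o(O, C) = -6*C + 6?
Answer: -1484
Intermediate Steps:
y(U) = -8 (y(U) = -8 + (U - U) = -8 + 0 = -8)
o(O, C) = 6 - 6*C
p(N, G) = -8
-41*o(-7, -5) + p(-7, -3) = -41*(6 - 6*(-5)) - 8 = -41*(6 + 30) - 8 = -41*36 - 8 = -1476 - 8 = -1484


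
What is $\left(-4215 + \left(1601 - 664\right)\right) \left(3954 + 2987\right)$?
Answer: $-22752598$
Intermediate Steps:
$\left(-4215 + \left(1601 - 664\right)\right) \left(3954 + 2987\right) = \left(-4215 + 937\right) 6941 = \left(-3278\right) 6941 = -22752598$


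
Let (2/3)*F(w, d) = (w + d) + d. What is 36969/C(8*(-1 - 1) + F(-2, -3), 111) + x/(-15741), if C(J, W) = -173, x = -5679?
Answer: -64549618/302577 ≈ -213.33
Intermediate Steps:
F(w, d) = 3*d + 3*w/2 (F(w, d) = 3*((w + d) + d)/2 = 3*((d + w) + d)/2 = 3*(w + 2*d)/2 = 3*d + 3*w/2)
36969/C(8*(-1 - 1) + F(-2, -3), 111) + x/(-15741) = 36969/(-173) - 5679/(-15741) = 36969*(-1/173) - 5679*(-1/15741) = -36969/173 + 631/1749 = -64549618/302577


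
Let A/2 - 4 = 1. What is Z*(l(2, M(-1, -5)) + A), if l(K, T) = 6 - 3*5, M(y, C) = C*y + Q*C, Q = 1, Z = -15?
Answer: -15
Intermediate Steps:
A = 10 (A = 8 + 2*1 = 8 + 2 = 10)
M(y, C) = C + C*y (M(y, C) = C*y + 1*C = C*y + C = C + C*y)
l(K, T) = -9 (l(K, T) = 6 - 15 = -9)
Z*(l(2, M(-1, -5)) + A) = -15*(-9 + 10) = -15*1 = -15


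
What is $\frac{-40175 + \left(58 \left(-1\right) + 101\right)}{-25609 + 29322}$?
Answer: $- \frac{508}{47} \approx -10.809$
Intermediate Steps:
$\frac{-40175 + \left(58 \left(-1\right) + 101\right)}{-25609 + 29322} = \frac{-40175 + \left(-58 + 101\right)}{3713} = \left(-40175 + 43\right) \frac{1}{3713} = \left(-40132\right) \frac{1}{3713} = - \frac{508}{47}$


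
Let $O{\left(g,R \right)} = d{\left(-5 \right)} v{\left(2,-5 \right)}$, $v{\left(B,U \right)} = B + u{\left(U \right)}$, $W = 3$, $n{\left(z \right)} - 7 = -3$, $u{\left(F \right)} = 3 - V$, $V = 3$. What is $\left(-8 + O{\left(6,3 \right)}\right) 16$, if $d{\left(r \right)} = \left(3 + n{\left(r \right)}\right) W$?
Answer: $544$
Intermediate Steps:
$u{\left(F \right)} = 0$ ($u{\left(F \right)} = 3 - 3 = 0$)
$n{\left(z \right)} = 4$ ($n{\left(z \right)} = 7 - 3 = 4$)
$v{\left(B,U \right)} = B$ ($v{\left(B,U \right)} = B + 0 = B$)
$d{\left(r \right)} = 21$ ($d{\left(r \right)} = \left(3 + 4\right) 3 = 7 \cdot 3 = 21$)
$O{\left(g,R \right)} = 42$ ($O{\left(g,R \right)} = 21 \cdot 2 = 42$)
$\left(-8 + O{\left(6,3 \right)}\right) 16 = \left(-8 + 42\right) 16 = 34 \cdot 16 = 544$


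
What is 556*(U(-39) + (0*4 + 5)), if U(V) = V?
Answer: -18904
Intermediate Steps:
556*(U(-39) + (0*4 + 5)) = 556*(-39 + (0*4 + 5)) = 556*(-39 + (0 + 5)) = 556*(-39 + 5) = 556*(-34) = -18904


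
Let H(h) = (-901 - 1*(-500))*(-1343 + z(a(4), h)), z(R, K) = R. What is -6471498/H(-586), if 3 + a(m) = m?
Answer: -294159/24461 ≈ -12.026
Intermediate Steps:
a(m) = -3 + m
H(h) = 538142 (H(h) = (-901 - 1*(-500))*(-1343 + (-3 + 4)) = (-901 + 500)*(-1343 + 1) = -401*(-1342) = 538142)
-6471498/H(-586) = -6471498/538142 = -6471498*1/538142 = -294159/24461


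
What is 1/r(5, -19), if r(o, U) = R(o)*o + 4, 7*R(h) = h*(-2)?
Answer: -7/22 ≈ -0.31818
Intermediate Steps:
R(h) = -2*h/7 (R(h) = (h*(-2))/7 = (-2*h)/7 = -2*h/7)
r(o, U) = 4 - 2*o²/7 (r(o, U) = (-2*o/7)*o + 4 = -2*o²/7 + 4 = 4 - 2*o²/7)
1/r(5, -19) = 1/(4 - 2/7*5²) = 1/(4 - 2/7*25) = 1/(4 - 50/7) = 1/(-22/7) = -7/22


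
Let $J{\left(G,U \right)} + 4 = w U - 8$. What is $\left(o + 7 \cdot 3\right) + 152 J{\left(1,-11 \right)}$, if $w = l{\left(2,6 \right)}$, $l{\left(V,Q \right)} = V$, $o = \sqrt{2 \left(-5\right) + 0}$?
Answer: $-5147 + i \sqrt{10} \approx -5147.0 + 3.1623 i$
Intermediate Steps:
$o = i \sqrt{10}$ ($o = \sqrt{-10 + 0} = \sqrt{-10} = i \sqrt{10} \approx 3.1623 i$)
$w = 2$
$J{\left(G,U \right)} = -12 + 2 U$ ($J{\left(G,U \right)} = -4 + \left(2 U - 8\right) = -4 + \left(-8 + 2 U\right) = -12 + 2 U$)
$\left(o + 7 \cdot 3\right) + 152 J{\left(1,-11 \right)} = \left(i \sqrt{10} + 7 \cdot 3\right) + 152 \left(-12 + 2 \left(-11\right)\right) = \left(i \sqrt{10} + 21\right) + 152 \left(-12 - 22\right) = \left(21 + i \sqrt{10}\right) + 152 \left(-34\right) = \left(21 + i \sqrt{10}\right) - 5168 = -5147 + i \sqrt{10}$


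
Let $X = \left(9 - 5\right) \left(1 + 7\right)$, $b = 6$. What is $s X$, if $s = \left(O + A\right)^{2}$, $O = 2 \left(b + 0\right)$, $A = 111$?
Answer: $484128$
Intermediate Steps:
$O = 12$ ($O = 2 \left(6 + 0\right) = 2 \cdot 6 = 12$)
$X = 32$ ($X = \left(9 + \left(-5 + 0\right)\right) 8 = \left(9 - 5\right) 8 = 4 \cdot 8 = 32$)
$s = 15129$ ($s = \left(12 + 111\right)^{2} = 123^{2} = 15129$)
$s X = 15129 \cdot 32 = 484128$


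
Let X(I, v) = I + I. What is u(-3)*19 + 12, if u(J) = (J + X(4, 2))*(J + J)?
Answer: -558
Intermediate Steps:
X(I, v) = 2*I
u(J) = 2*J*(8 + J) (u(J) = (J + 2*4)*(J + J) = (J + 8)*(2*J) = (8 + J)*(2*J) = 2*J*(8 + J))
u(-3)*19 + 12 = (2*(-3)*(8 - 3))*19 + 12 = (2*(-3)*5)*19 + 12 = -30*19 + 12 = -570 + 12 = -558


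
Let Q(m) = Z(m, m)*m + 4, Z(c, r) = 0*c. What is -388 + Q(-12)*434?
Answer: 1348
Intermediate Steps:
Z(c, r) = 0
Q(m) = 4 (Q(m) = 0*m + 4 = 0 + 4 = 4)
-388 + Q(-12)*434 = -388 + 4*434 = -388 + 1736 = 1348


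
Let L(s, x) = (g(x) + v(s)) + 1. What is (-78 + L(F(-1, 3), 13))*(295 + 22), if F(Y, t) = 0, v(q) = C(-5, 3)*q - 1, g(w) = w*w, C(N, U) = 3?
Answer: 28847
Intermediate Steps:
g(w) = w²
v(q) = -1 + 3*q (v(q) = 3*q - 1 = -1 + 3*q)
L(s, x) = x² + 3*s (L(s, x) = (x² + (-1 + 3*s)) + 1 = (-1 + x² + 3*s) + 1 = x² + 3*s)
(-78 + L(F(-1, 3), 13))*(295 + 22) = (-78 + (13² + 3*0))*(295 + 22) = (-78 + (169 + 0))*317 = (-78 + 169)*317 = 91*317 = 28847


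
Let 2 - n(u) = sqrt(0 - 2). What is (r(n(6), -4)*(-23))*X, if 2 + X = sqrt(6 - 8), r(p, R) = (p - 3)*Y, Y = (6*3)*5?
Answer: -8280 - 2070*I*sqrt(2) ≈ -8280.0 - 2927.4*I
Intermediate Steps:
Y = 90 (Y = 18*5 = 90)
n(u) = 2 - I*sqrt(2) (n(u) = 2 - sqrt(0 - 2) = 2 - sqrt(-2) = 2 - I*sqrt(2))
r(p, R) = -270 + 90*p (r(p, R) = (p - 3)*90 = (-3 + p)*90 = -270 + 90*p)
X = -2 + I*sqrt(2) (X = -2 + sqrt(6 - 8) = -2 + sqrt(-2) = -2 + I*sqrt(2) ≈ -2.0 + 1.4142*I)
(r(n(6), -4)*(-23))*X = ((-270 + 90*(2 - I*sqrt(2)))*(-23))*(-2 + I*sqrt(2)) = ((-270 + (180 - 90*I*sqrt(2)))*(-23))*(-2 + I*sqrt(2)) = ((-90 - 90*I*sqrt(2))*(-23))*(-2 + I*sqrt(2)) = (2070 + 2070*I*sqrt(2))*(-2 + I*sqrt(2)) = (-2 + I*sqrt(2))*(2070 + 2070*I*sqrt(2))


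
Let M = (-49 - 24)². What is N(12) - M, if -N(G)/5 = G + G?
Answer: -5449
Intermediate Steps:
N(G) = -10*G (N(G) = -5*(G + G) = -10*G)
M = 5329 (M = (-73)² = 5329)
N(12) - M = -10*12 - 1*5329 = -120 - 5329 = -5449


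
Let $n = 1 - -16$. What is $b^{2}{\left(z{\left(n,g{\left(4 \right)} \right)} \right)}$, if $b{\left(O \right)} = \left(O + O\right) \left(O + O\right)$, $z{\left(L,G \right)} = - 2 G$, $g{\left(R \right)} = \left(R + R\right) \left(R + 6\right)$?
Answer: $10485760000$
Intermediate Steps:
$g{\left(R \right)} = 2 R \left(6 + R\right)$
$n = 17$ ($n = 1 + 16 = 17$)
$b{\left(O \right)} = 4 O^{2}$ ($b{\left(O \right)} = 2 O 2 O = 4 O^{2}$)
$b^{2}{\left(z{\left(n,g{\left(4 \right)} \right)} \right)} = \left(4 \left(- 2 \cdot 2 \cdot 4 \left(6 + 4\right)\right)^{2}\right)^{2} = \left(4 \left(- 2 \cdot 2 \cdot 4 \cdot 10\right)^{2}\right)^{2} = \left(4 \left(\left(-2\right) 80\right)^{2}\right)^{2} = \left(4 \left(-160\right)^{2}\right)^{2} = \left(4 \cdot 25600\right)^{2} = 102400^{2} = 10485760000$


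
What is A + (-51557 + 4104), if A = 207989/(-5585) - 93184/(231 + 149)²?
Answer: -478752059578/10080925 ≈ -47491.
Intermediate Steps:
A = -381925553/10080925 (A = 207989*(-1/5585) - 93184/(380²) = -207989/5585 - 93184/144400 = -207989/5585 - 93184*1/144400 = -207989/5585 - 5824/9025 = -381925553/10080925 ≈ -37.886)
A + (-51557 + 4104) = -381925553/10080925 + (-51557 + 4104) = -381925553/10080925 - 47453 = -478752059578/10080925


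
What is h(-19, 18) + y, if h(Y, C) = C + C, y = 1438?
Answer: 1474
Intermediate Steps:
h(Y, C) = 2*C
h(-19, 18) + y = 2*18 + 1438 = 36 + 1438 = 1474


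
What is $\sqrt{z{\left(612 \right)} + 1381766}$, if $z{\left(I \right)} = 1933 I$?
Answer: $\sqrt{2564762} \approx 1601.5$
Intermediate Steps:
$\sqrt{z{\left(612 \right)} + 1381766} = \sqrt{1933 \cdot 612 + 1381766} = \sqrt{1182996 + 1381766} = \sqrt{2564762}$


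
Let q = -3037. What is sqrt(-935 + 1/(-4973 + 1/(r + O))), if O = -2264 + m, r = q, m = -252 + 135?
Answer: I*sqrt(678776278412193245)/26943715 ≈ 30.578*I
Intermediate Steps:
m = -117
r = -3037
O = -2381 (O = -2264 - 117 = -2381)
sqrt(-935 + 1/(-4973 + 1/(r + O))) = sqrt(-935 + 1/(-4973 + 1/(-3037 - 2381))) = sqrt(-935 + 1/(-4973 + 1/(-5418))) = sqrt(-935 + 1/(-4973 - 1/5418)) = sqrt(-935 + 1/(-26943715/5418)) = sqrt(-935 - 5418/26943715) = sqrt(-25192378943/26943715) = I*sqrt(678776278412193245)/26943715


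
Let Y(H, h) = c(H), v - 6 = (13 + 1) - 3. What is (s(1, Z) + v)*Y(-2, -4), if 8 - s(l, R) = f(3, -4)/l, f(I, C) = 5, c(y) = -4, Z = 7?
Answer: -80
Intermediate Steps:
v = 17 (v = 6 + ((13 + 1) - 3) = 6 + (14 - 3) = 6 + 11 = 17)
Y(H, h) = -4
s(l, R) = 8 - 5/l
(s(1, Z) + v)*Y(-2, -4) = ((8 - 5/1) + 17)*(-4) = ((8 - 5*1) + 17)*(-4) = ((8 - 5) + 17)*(-4) = (3 + 17)*(-4) = 20*(-4) = -80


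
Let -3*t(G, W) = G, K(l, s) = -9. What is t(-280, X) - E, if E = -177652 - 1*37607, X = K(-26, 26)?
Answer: 646057/3 ≈ 2.1535e+5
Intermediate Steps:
X = -9
t(G, W) = -G/3
E = -215259 (E = -177652 - 37607 = -215259)
t(-280, X) - E = -⅓*(-280) - 1*(-215259) = 280/3 + 215259 = 646057/3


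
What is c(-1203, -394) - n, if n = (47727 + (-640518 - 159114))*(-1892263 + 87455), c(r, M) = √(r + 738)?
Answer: -1357044159240 + I*√465 ≈ -1.357e+12 + 21.564*I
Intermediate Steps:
c(r, M) = √(738 + r)
n = 1357044159240 (n = (47727 - 799632)*(-1804808) = -751905*(-1804808) = 1357044159240)
c(-1203, -394) - n = √(738 - 1203) - 1*1357044159240 = √(-465) - 1357044159240 = I*√465 - 1357044159240 = -1357044159240 + I*√465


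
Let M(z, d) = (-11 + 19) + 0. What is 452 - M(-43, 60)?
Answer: 444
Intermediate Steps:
M(z, d) = 8 (M(z, d) = 8 + 0 = 8)
452 - M(-43, 60) = 452 - 1*8 = 452 - 8 = 444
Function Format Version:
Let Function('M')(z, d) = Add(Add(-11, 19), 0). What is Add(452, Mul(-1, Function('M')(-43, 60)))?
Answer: 444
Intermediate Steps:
Function('M')(z, d) = 8 (Function('M')(z, d) = Add(8, 0) = 8)
Add(452, Mul(-1, Function('M')(-43, 60))) = Add(452, Mul(-1, 8)) = Add(452, -8) = 444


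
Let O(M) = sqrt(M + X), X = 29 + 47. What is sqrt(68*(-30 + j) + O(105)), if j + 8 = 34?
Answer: sqrt(-272 + sqrt(181)) ≈ 16.079*I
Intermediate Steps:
j = 26 (j = -8 + 34 = 26)
X = 76
O(M) = sqrt(76 + M) (O(M) = sqrt(M + 76) = sqrt(76 + M))
sqrt(68*(-30 + j) + O(105)) = sqrt(68*(-30 + 26) + sqrt(76 + 105)) = sqrt(68*(-4) + sqrt(181)) = sqrt(-272 + sqrt(181))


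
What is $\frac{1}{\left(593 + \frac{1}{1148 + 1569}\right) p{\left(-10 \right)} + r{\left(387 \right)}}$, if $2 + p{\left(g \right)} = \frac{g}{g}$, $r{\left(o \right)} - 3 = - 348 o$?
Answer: $- \frac{2717}{367517723} \approx -7.3928 \cdot 10^{-6}$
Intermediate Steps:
$r{\left(o \right)} = 3 - 348 o$
$p{\left(g \right)} = -1$ ($p{\left(g \right)} = -2 + \frac{g}{g} = -2 + 1 = -1$)
$\frac{1}{\left(593 + \frac{1}{1148 + 1569}\right) p{\left(-10 \right)} + r{\left(387 \right)}} = \frac{1}{\left(593 + \frac{1}{1148 + 1569}\right) \left(-1\right) + \left(3 - 134676\right)} = \frac{1}{\left(593 + \frac{1}{2717}\right) \left(-1\right) + \left(3 - 134676\right)} = \frac{1}{\left(593 + \frac{1}{2717}\right) \left(-1\right) - 134673} = \frac{1}{\frac{1611182}{2717} \left(-1\right) - 134673} = \frac{1}{- \frac{1611182}{2717} - 134673} = \frac{1}{- \frac{367517723}{2717}} = - \frac{2717}{367517723}$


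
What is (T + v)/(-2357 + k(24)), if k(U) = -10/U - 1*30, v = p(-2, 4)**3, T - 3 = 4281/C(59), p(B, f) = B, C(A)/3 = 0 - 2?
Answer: 8622/28649 ≈ 0.30095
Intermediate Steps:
C(A) = -6 (C(A) = 3*(0 - 2) = 3*(-2) = -6)
T = -1421/2 (T = 3 + 4281/(-6) = 3 + 4281*(-1/6) = 3 - 1427/2 = -1421/2 ≈ -710.50)
v = -8 (v = (-2)**3 = -8)
k(U) = -30 - 10/U (k(U) = -10/U - 30 = -30 - 10/U)
(T + v)/(-2357 + k(24)) = (-1421/2 - 8)/(-2357 + (-30 - 10/24)) = -1437/(2*(-2357 + (-30 - 10*1/24))) = -1437/(2*(-2357 + (-30 - 5/12))) = -1437/(2*(-2357 - 365/12)) = -1437/(2*(-28649/12)) = -1437/2*(-12/28649) = 8622/28649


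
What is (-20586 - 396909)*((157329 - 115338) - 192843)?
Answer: 62979955740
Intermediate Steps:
(-20586 - 396909)*((157329 - 115338) - 192843) = -417495*(41991 - 192843) = -417495*(-150852) = 62979955740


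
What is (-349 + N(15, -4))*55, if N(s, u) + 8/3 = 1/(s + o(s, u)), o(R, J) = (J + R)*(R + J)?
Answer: -7891235/408 ≈ -19341.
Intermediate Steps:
o(R, J) = (J + R)² (o(R, J) = (J + R)*(J + R) = (J + R)²)
N(s, u) = -8/3 + 1/(s + (s + u)²) (N(s, u) = -8/3 + 1/(s + (u + s)²) = -8/3 + 1/(s + (s + u)²))
(-349 + N(15, -4))*55 = (-349 + (3 - 8*15 - 8*(15 - 4)²)/(3*(15 + (15 - 4)²)))*55 = (-349 + (3 - 120 - 8*11²)/(3*(15 + 11²)))*55 = (-349 + (3 - 120 - 8*121)/(3*(15 + 121)))*55 = (-349 + (⅓)*(3 - 120 - 968)/136)*55 = (-349 + (⅓)*(1/136)*(-1085))*55 = (-349 - 1085/408)*55 = -143477/408*55 = -7891235/408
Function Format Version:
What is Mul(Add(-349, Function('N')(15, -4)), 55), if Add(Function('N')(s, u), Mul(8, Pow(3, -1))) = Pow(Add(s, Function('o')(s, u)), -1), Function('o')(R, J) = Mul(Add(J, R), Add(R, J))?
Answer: Rational(-7891235, 408) ≈ -19341.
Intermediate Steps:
Function('o')(R, J) = Pow(Add(J, R), 2) (Function('o')(R, J) = Mul(Add(J, R), Add(J, R)) = Pow(Add(J, R), 2))
Function('N')(s, u) = Add(Rational(-8, 3), Pow(Add(s, Pow(Add(s, u), 2)), -1)) (Function('N')(s, u) = Add(Rational(-8, 3), Pow(Add(s, Pow(Add(u, s), 2)), -1)) = Add(Rational(-8, 3), Pow(Add(s, Pow(Add(s, u), 2)), -1)))
Mul(Add(-349, Function('N')(15, -4)), 55) = Mul(Add(-349, Mul(Rational(1, 3), Pow(Add(15, Pow(Add(15, -4), 2)), -1), Add(3, Mul(-8, 15), Mul(-8, Pow(Add(15, -4), 2))))), 55) = Mul(Add(-349, Mul(Rational(1, 3), Pow(Add(15, Pow(11, 2)), -1), Add(3, -120, Mul(-8, Pow(11, 2))))), 55) = Mul(Add(-349, Mul(Rational(1, 3), Pow(Add(15, 121), -1), Add(3, -120, Mul(-8, 121)))), 55) = Mul(Add(-349, Mul(Rational(1, 3), Pow(136, -1), Add(3, -120, -968))), 55) = Mul(Add(-349, Mul(Rational(1, 3), Rational(1, 136), -1085)), 55) = Mul(Add(-349, Rational(-1085, 408)), 55) = Mul(Rational(-143477, 408), 55) = Rational(-7891235, 408)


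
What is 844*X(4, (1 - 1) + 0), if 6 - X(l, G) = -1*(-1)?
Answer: 4220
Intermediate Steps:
X(l, G) = 5 (X(l, G) = 6 - (-1)*(-1) = 6 - 1*1 = 6 - 1 = 5)
844*X(4, (1 - 1) + 0) = 844*5 = 4220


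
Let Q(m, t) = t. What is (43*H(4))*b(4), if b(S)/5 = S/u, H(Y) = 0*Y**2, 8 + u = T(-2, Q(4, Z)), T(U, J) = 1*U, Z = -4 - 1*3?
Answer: 0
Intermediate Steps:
Z = -7 (Z = -4 - 3 = -7)
T(U, J) = U
u = -10 (u = -8 - 2 = -10)
H(Y) = 0
b(S) = -S/2 (b(S) = 5*(S/(-10)) = 5*(S*(-1/10)) = 5*(-S/10) = -S/2)
(43*H(4))*b(4) = (43*0)*(-1/2*4) = 0*(-2) = 0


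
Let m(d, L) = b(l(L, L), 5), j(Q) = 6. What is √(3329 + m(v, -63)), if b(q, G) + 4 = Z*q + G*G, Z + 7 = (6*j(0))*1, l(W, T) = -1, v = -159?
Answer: 9*√41 ≈ 57.628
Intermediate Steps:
Z = 29 (Z = -7 + (6*6)*1 = -7 + 36*1 = -7 + 36 = 29)
b(q, G) = -4 + G² + 29*q (b(q, G) = -4 + (29*q + G*G) = -4 + (29*q + G²) = -4 + (G² + 29*q) = -4 + G² + 29*q)
m(d, L) = -8 (m(d, L) = -4 + 5² + 29*(-1) = -4 + 25 - 29 = -8)
√(3329 + m(v, -63)) = √(3329 - 8) = √3321 = 9*√41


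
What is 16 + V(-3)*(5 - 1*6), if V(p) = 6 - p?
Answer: 7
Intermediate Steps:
16 + V(-3)*(5 - 1*6) = 16 + (6 - 1*(-3))*(5 - 1*6) = 16 + (6 + 3)*(5 - 6) = 16 + 9*(-1) = 16 - 9 = 7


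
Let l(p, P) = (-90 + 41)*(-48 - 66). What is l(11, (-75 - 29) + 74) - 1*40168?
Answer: -34582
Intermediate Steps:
l(p, P) = 5586 (l(p, P) = -49*(-114) = 5586)
l(11, (-75 - 29) + 74) - 1*40168 = 5586 - 1*40168 = 5586 - 40168 = -34582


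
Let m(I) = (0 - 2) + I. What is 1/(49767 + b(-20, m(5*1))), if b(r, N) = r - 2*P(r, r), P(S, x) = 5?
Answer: 1/49737 ≈ 2.0106e-5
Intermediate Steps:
m(I) = -2 + I
b(r, N) = -10 + r (b(r, N) = r - 2*5 = r - 10 = -10 + r)
1/(49767 + b(-20, m(5*1))) = 1/(49767 + (-10 - 20)) = 1/(49767 - 30) = 1/49737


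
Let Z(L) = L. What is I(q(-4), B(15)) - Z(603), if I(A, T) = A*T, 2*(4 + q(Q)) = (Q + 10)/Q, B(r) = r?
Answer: -2697/4 ≈ -674.25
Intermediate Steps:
q(Q) = -4 + (10 + Q)/(2*Q) (q(Q) = -4 + ((Q + 10)/Q)/2 = -4 + ((10 + Q)/Q)/2 = -4 + (10 + Q)/(2*Q))
I(q(-4), B(15)) - Z(603) = (-7/2 + 5/(-4))*15 - 1*603 = (-7/2 + 5*(-1/4))*15 - 603 = (-7/2 - 5/4)*15 - 603 = -19/4*15 - 603 = -285/4 - 603 = -2697/4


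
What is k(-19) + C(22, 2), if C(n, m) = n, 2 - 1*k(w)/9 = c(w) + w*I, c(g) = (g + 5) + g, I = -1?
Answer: 166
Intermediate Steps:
c(g) = 5 + 2*g (c(g) = (5 + g) + g = 5 + 2*g)
k(w) = -27 - 9*w (k(w) = 18 - 9*((5 + 2*w) + w*(-1)) = 18 - 9*((5 + 2*w) - w) = 18 - 9*(5 + w) = 18 + (-45 - 9*w) = -27 - 9*w)
k(-19) + C(22, 2) = (-27 - 9*(-19)) + 22 = (-27 + 171) + 22 = 144 + 22 = 166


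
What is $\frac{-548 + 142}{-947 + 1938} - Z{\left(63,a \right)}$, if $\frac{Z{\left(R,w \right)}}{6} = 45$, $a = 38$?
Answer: $- \frac{267976}{991} \approx -270.41$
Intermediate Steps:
$Z{\left(R,w \right)} = 270$ ($Z{\left(R,w \right)} = 6 \cdot 45 = 270$)
$\frac{-548 + 142}{-947 + 1938} - Z{\left(63,a \right)} = \frac{-548 + 142}{-947 + 1938} - 270 = - \frac{406}{991} - 270 = - \frac{267976}{991}$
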